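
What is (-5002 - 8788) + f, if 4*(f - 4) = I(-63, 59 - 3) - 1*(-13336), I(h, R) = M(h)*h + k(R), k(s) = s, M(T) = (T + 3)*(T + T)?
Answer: -129508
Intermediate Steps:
M(T) = 2*T*(3 + T) (M(T) = (3 + T)*(2*T) = 2*T*(3 + T))
I(h, R) = R + 2*h²*(3 + h) (I(h, R) = (2*h*(3 + h))*h + R = 2*h²*(3 + h) + R = R + 2*h²*(3 + h))
f = -115718 (f = 4 + (((59 - 3) + 2*(-63)²*(3 - 63)) - 1*(-13336))/4 = 4 + ((56 + 2*3969*(-60)) + 13336)/4 = 4 + ((56 - 476280) + 13336)/4 = 4 + (-476224 + 13336)/4 = 4 + (¼)*(-462888) = 4 - 115722 = -115718)
(-5002 - 8788) + f = (-5002 - 8788) - 115718 = -13790 - 115718 = -129508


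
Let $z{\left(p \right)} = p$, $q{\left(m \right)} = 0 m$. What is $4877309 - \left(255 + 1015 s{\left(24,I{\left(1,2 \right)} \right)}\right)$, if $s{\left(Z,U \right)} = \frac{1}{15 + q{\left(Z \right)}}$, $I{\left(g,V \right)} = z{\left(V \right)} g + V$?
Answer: $\frac{14630959}{3} \approx 4.877 \cdot 10^{6}$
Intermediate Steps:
$q{\left(m \right)} = 0$
$I{\left(g,V \right)} = V + V g$ ($I{\left(g,V \right)} = V g + V = V + V g$)
$s{\left(Z,U \right)} = \frac{1}{15}$ ($s{\left(Z,U \right)} = \frac{1}{15 + 0} = \frac{1}{15}$)
$4877309 - \left(255 + 1015 s{\left(24,I{\left(1,2 \right)} \right)}\right) = 4877309 - \frac{968}{3} = \frac{14630959}{3}$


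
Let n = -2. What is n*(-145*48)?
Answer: 13920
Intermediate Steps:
n*(-145*48) = -(-290)*48 = -2*(-6960) = 13920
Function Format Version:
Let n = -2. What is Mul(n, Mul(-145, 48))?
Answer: 13920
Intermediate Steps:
Mul(n, Mul(-145, 48)) = Mul(-2, Mul(-145, 48)) = Mul(-2, -6960) = 13920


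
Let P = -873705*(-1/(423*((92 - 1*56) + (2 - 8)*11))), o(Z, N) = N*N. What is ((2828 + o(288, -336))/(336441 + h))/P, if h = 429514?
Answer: -13986072/6373511555 ≈ -0.0021944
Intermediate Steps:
o(Z, N) = N**2
P = -58247/846 (P = -873705*(-1/(423*((92 - 56) - 6*11))) = -873705*(-1/(423*(36 - 66))) = -873705/((-423*(-30))) = -873705/12690 = -873705*1/12690 = -58247/846 ≈ -68.850)
((2828 + o(288, -336))/(336441 + h))/P = ((2828 + (-336)**2)/(336441 + 429514))/(-58247/846) = ((2828 + 112896)/765955)*(-846/58247) = (115724*(1/765955))*(-846/58247) = (115724/765955)*(-846/58247) = -13986072/6373511555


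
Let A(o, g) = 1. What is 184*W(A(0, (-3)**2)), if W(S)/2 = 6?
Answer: 2208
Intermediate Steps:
W(S) = 12 (W(S) = 2*6 = 12)
184*W(A(0, (-3)**2)) = 184*12 = 2208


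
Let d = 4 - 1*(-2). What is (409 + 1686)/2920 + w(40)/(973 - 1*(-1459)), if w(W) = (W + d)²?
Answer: 70461/44384 ≈ 1.5875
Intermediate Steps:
d = 6 (d = 4 + 2 = 6)
w(W) = (6 + W)² (w(W) = (W + 6)² = (6 + W)²)
(409 + 1686)/2920 + w(40)/(973 - 1*(-1459)) = (409 + 1686)/2920 + (6 + 40)²/(973 - 1*(-1459)) = 2095*(1/2920) + 46²/(973 + 1459) = 419/584 + 2116/2432 = 419/584 + 2116*(1/2432) = 419/584 + 529/608 = 70461/44384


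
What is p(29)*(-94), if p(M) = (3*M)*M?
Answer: -237162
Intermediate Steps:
p(M) = 3*M²
p(29)*(-94) = (3*29²)*(-94) = (3*841)*(-94) = 2523*(-94) = -237162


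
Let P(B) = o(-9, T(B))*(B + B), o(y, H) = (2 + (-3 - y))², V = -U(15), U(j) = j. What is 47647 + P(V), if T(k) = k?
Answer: 45727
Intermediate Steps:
V = -15 (V = -1*15 = -15)
o(y, H) = (-1 - y)²
P(B) = 128*B (P(B) = (1 - 9)²*(B + B) = (-8)²*(2*B) = 64*(2*B) = 128*B)
47647 + P(V) = 47647 + 128*(-15) = 47647 - 1920 = 45727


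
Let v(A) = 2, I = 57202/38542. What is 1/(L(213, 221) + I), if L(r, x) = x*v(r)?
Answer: 19271/8546383 ≈ 0.0022549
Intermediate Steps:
I = 28601/19271 (I = 57202*(1/38542) = 28601/19271 ≈ 1.4841)
L(r, x) = 2*x (L(r, x) = x*2 = 2*x)
1/(L(213, 221) + I) = 1/(2*221 + 28601/19271) = 1/(442 + 28601/19271) = 1/(8546383/19271) = 19271/8546383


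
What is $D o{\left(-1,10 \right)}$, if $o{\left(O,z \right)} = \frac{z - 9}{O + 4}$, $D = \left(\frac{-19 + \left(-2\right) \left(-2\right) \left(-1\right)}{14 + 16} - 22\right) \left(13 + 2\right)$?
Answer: $- \frac{683}{6} \approx -113.83$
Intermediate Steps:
$D = - \frac{683}{2}$ ($D = \left(\frac{-19 + 4 \left(-1\right)}{30} - 22\right) 15 = \left(\left(-19 - 4\right) \frac{1}{30} - 22\right) 15 = \left(\left(-23\right) \frac{1}{30} - 22\right) 15 = \left(- \frac{23}{30} - 22\right) 15 = \left(- \frac{683}{30}\right) 15 = - \frac{683}{2} \approx -341.5$)
$o{\left(O,z \right)} = \frac{-9 + z}{4 + O}$
$D o{\left(-1,10 \right)} = - \frac{683 \frac{-9 + 10}{4 - 1}}{2} = - \frac{683 \cdot \frac{1}{3} \cdot 1}{2} = \left(- \frac{683}{2}\right) \frac{1}{3} = - \frac{683}{6}$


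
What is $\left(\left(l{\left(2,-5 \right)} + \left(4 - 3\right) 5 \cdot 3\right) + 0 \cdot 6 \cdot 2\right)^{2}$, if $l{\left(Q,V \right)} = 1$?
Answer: $256$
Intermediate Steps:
$\left(\left(l{\left(2,-5 \right)} + \left(4 - 3\right) 5 \cdot 3\right) + 0 \cdot 6 \cdot 2\right)^{2} = \left(\left(1 + \left(4 - 3\right) 5 \cdot 3\right) + 0 \cdot 6 \cdot 2\right)^{2} = \left(\left(1 + 1 \cdot 5 \cdot 3\right) + 0 \cdot 2\right)^{2} = \left(\left(1 + 5 \cdot 3\right) + 0\right)^{2} = \left(\left(1 + 15\right) + 0\right)^{2} = \left(16 + 0\right)^{2} = 16^{2} = 256$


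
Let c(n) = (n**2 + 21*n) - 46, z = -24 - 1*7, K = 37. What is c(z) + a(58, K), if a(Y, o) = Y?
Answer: 322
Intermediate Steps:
z = -31 (z = -24 - 7 = -31)
c(n) = -46 + n**2 + 21*n
c(z) + a(58, K) = (-46 + (-31)**2 + 21*(-31)) + 58 = (-46 + 961 - 651) + 58 = 264 + 58 = 322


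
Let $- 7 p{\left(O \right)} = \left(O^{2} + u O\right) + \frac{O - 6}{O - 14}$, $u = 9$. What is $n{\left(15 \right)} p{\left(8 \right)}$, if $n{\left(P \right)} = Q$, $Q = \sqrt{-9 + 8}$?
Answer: $- \frac{407 i}{21} \approx - 19.381 i$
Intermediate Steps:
$Q = i$ ($Q = \sqrt{-1} = i \approx 1.0 i$)
$n{\left(P \right)} = i$
$p{\left(O \right)} = - \frac{9 O}{7} - \frac{O^{2}}{7} - \frac{-6 + O}{7 \left(-14 + O\right)}$ ($p{\left(O \right)} = - \frac{\left(O^{2} + 9 O\right) + \frac{O - 6}{O - 14}}{7} = - \frac{\left(O^{2} + 9 O\right) + \frac{-6 + O}{-14 + O}}{7} = - \frac{O^{2} + 9 O + \frac{-6 + O}{-14 + O}}{7} = - \frac{9 O}{7} - \frac{O^{2}}{7} - \frac{-6 + O}{7 \left(-14 + O\right)}$)
$n{\left(15 \right)} p{\left(8 \right)} = i \frac{6 - 8^{3} + 5 \cdot 8^{2} + 125 \cdot 8}{7 \left(-14 + 8\right)} = i \frac{6 - 512 + 5 \cdot 64 + 1000}{7 \left(-6\right)} = i \frac{1}{7} \left(- \frac{1}{6}\right) \left(6 - 512 + 320 + 1000\right) = i \frac{1}{7} \left(- \frac{1}{6}\right) 814 = i \left(- \frac{407}{21}\right) = - \frac{407 i}{21}$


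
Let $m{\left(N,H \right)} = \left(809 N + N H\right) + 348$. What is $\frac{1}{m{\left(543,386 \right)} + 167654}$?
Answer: $\frac{1}{816887} \approx 1.2242 \cdot 10^{-6}$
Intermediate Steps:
$m{\left(N,H \right)} = 348 + 809 N + H N$ ($m{\left(N,H \right)} = \left(809 N + H N\right) + 348 = 348 + 809 N + H N$)
$\frac{1}{m{\left(543,386 \right)} + 167654} = \frac{1}{\left(348 + 809 \cdot 543 + 386 \cdot 543\right) + 167654} = \frac{1}{\left(348 + 439287 + 209598\right) + 167654} = \frac{1}{649233 + 167654} = \frac{1}{816887}$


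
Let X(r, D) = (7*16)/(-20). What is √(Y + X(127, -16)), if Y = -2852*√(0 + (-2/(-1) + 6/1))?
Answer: 2*√(-35 - 35650*√2)/5 ≈ 89.846*I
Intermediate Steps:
X(r, D) = -28/5 (X(r, D) = 112*(-1/20) = -28/5)
Y = -5704*√2 (Y = -2852*√(0 + (-2*(-1) + 6*1)) = -2852*√(0 + (2 + 6)) = -2852*√(0 + 8) = -5704*√2 ≈ -8066.7)
√(Y + X(127, -16)) = √(-5704*√2 - 28/5) = √(-28/5 - 5704*√2)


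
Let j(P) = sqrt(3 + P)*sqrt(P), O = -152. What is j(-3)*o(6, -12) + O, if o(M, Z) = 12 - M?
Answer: -152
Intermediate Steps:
j(P) = sqrt(P)*sqrt(3 + P)
j(-3)*o(6, -12) + O = (sqrt(-3)*sqrt(3 - 3))*(12 - 1*6) - 152 = ((I*sqrt(3))*sqrt(0))*(12 - 6) - 152 = ((I*sqrt(3))*0)*6 - 152 = 0*6 - 152 = 0 - 152 = -152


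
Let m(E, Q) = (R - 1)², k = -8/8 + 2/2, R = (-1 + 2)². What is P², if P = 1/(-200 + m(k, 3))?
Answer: 1/40000 ≈ 2.5000e-5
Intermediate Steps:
R = 1 (R = 1² = 1)
k = 0 (k = -8*⅛ + 2*(½) = -1 + 1 = 0)
m(E, Q) = 0 (m(E, Q) = (1 - 1)² = 0² = 0)
P = -1/200 (P = 1/(-200 + 0) = 1/(-200) = -1/200 ≈ -0.0050000)
P² = (-1/200)² = 1/40000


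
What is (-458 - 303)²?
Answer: 579121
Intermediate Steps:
(-458 - 303)² = (-761)² = 579121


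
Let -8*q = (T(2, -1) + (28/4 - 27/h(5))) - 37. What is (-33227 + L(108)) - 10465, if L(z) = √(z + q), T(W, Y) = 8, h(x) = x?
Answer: -43692 + √44570/20 ≈ -43681.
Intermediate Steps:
q = 137/40 (q = -((8 + (28/4 - 27/5)) - 37)/8 = -((8 + (28*(¼) - 27*⅕)) - 37)/8 = -((8 + (7 - 27/5)) - 37)/8 = -((8 + 8/5) - 37)/8 = -(48/5 - 37)/8 = -⅛*(-137/5) = 137/40 ≈ 3.4250)
L(z) = √(137/40 + z) (L(z) = √(z + 137/40) = √(137/40 + z))
(-33227 + L(108)) - 10465 = (-33227 + √(1370 + 400*108)/20) - 10465 = (-33227 + √(1370 + 43200)/20) - 10465 = (-33227 + √44570/20) - 10465 = -43692 + √44570/20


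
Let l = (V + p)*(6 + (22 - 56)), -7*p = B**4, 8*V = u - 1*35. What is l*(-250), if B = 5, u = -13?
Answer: -667000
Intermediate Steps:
V = -6 (V = (-13 - 1*35)/8 = (-13 - 35)/8 = (1/8)*(-48) = -6)
p = -625/7 (p = -1/7*5**4 = -1/7*625 = -625/7 ≈ -89.286)
l = 2668 (l = (-6 - 625/7)*(6 + (22 - 56)) = -667*(6 - 34)/7 = -667/7*(-28) = 2668)
l*(-250) = 2668*(-250) = -667000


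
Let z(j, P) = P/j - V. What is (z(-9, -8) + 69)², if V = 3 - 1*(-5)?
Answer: 310249/81 ≈ 3830.2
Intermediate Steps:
V = 8 (V = 3 + 5 = 8)
z(j, P) = -8 + P/j (z(j, P) = P/j - 1*8 = P/j - 8 = -8 + P/j)
(z(-9, -8) + 69)² = ((-8 - 8/(-9)) + 69)² = ((-8 - 8*(-⅑)) + 69)² = ((-8 + 8/9) + 69)² = (-64/9 + 69)² = (557/9)² = 310249/81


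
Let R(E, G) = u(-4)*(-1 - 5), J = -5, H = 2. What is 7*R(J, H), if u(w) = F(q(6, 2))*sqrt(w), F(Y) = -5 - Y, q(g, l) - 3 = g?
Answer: 1176*I ≈ 1176.0*I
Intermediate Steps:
q(g, l) = 3 + g
u(w) = -14*sqrt(w) (u(w) = (-5 - (3 + 6))*sqrt(w) = (-5 - 1*9)*sqrt(w) = (-5 - 9)*sqrt(w) = -14*sqrt(w))
R(E, G) = 168*I (R(E, G) = (-28*I)*(-1 - 5) = -28*I*(-6) = 168*I)
7*R(J, H) = 7*(168*I) = 1176*I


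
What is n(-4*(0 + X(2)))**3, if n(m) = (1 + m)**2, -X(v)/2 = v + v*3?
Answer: 75418890625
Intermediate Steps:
X(v) = -8*v (X(v) = -2*(v + v*3) = -2*(v + 3*v) = -8*v)
n(-4*(0 + X(2)))**3 = ((1 - 4*(0 - 8*2))**2)**3 = ((1 - 4*(0 - 16))**2)**3 = ((1 - 4*(-16))**2)**3 = ((1 + 64)**2)**3 = (65**2)**3 = 4225**3 = 75418890625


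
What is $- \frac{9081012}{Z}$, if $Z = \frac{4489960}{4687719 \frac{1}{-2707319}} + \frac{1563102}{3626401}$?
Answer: $\frac{77186553638436135414}{22040815598245104451} \approx 3.502$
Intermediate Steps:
$Z = - \frac{44081631196490208902}{16999548869319}$ ($Z = \frac{4489960}{4687719 \left(- \frac{1}{2707319}\right)} + 1563102 \cdot \frac{1}{3626401} = \frac{4489960}{- \frac{4687719}{2707319}} + \frac{1563102}{3626401} = 4489960 \left(- \frac{2707319}{4687719}\right) + \frac{1563102}{3626401} = - \frac{12155754017240}{4687719} + \frac{1563102}{3626401} = - \frac{44081631196490208902}{16999548869319} \approx -2.5931 \cdot 10^{6}$)
$- \frac{9081012}{Z} = - \frac{9081012}{- \frac{44081631196490208902}{16999548869319}} = \left(-9081012\right) \left(- \frac{16999548869319}{44081631196490208902}\right) = \frac{77186553638436135414}{22040815598245104451}$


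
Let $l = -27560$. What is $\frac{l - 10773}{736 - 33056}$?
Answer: $\frac{38333}{32320} \approx 1.186$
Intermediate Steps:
$\frac{l - 10773}{736 - 33056} = \frac{-27560 - 10773}{736 - 33056} = - \frac{38333}{-32320} = \left(-38333\right) \left(- \frac{1}{32320}\right) = \frac{38333}{32320}$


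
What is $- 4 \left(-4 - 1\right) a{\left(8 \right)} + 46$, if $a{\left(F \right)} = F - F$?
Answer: $46$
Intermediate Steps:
$a{\left(F \right)} = 0$
$- 4 \left(-4 - 1\right) a{\left(8 \right)} + 46 = - 4 \left(-4 - 1\right) 0 + 46 = \left(-4\right) \left(-5\right) 0 + 46 = 20 \cdot 0 + 46 = 0 + 46 = 46$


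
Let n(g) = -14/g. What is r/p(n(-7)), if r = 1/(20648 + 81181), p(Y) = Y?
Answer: 1/203658 ≈ 4.9102e-6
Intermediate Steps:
r = 1/101829 ≈ 9.8204e-6
r/p(n(-7)) = 1/(101829*((-14/(-7)))) = 1/(101829*((-14*(-⅐)))) = (1/101829)/2 = (1/101829)*(½) = 1/203658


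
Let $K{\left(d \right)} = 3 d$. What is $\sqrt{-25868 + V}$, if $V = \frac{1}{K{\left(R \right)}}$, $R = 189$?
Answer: $\frac{i \sqrt{102670085}}{63} \approx 160.84 i$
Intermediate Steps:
$V = \frac{1}{567}$ ($V = \frac{1}{3 \cdot 189} = \frac{1}{567} \approx 0.0017637$)
$\sqrt{-25868 + V} = \sqrt{-25868 + \frac{1}{567}} = \sqrt{- \frac{14667155}{567}} = \frac{i \sqrt{102670085}}{63}$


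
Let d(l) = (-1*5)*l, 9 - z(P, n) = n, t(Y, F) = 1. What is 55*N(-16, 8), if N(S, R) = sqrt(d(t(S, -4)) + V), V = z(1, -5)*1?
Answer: 165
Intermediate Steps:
z(P, n) = 9 - n
d(l) = -5*l
V = 14 (V = (9 - 1*(-5))*1 = (9 + 5)*1 = 14*1 = 14)
N(S, R) = 3 (N(S, R) = sqrt(-5*1 + 14) = sqrt(-5 + 14) = sqrt(9) = 3)
55*N(-16, 8) = 55*3 = 165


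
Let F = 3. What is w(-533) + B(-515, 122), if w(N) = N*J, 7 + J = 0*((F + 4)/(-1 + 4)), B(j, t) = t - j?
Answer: 4368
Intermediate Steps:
J = -7 (J = -7 + 0*((3 + 4)/(-1 + 4)) = -7 + 0*(7/3) = -7 + 0 = -7)
w(N) = -7*N (w(N) = N*(-7) = -7*N)
w(-533) + B(-515, 122) = -7*(-533) + (122 - 1*(-515)) = 3731 + (122 + 515) = 3731 + 637 = 4368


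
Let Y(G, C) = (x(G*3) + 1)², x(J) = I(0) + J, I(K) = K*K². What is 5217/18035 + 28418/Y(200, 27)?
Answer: 2396904247/6514260035 ≈ 0.36795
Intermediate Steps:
I(K) = K³
x(J) = J (x(J) = 0³ + J = 0 + J = J)
Y(G, C) = (1 + 3*G)² (Y(G, C) = (G*3 + 1)² = (3*G + 1)² = (1 + 3*G)²)
5217/18035 + 28418/Y(200, 27) = 5217/18035 + 28418/((1 + 3*200)²) = 5217*(1/18035) + 28418/((1 + 600)²) = 5217/18035 + 28418/(601²) = 5217/18035 + 28418/361201 = 2396904247/6514260035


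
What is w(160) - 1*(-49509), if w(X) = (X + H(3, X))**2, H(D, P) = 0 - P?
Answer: 49509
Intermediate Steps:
H(D, P) = -P
w(X) = 0 (w(X) = (X - X)**2 = 0**2 = 0)
w(160) - 1*(-49509) = 0 - 1*(-49509) = 0 + 49509 = 49509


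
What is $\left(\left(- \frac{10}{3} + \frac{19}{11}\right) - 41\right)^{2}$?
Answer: $\frac{1976836}{1089} \approx 1815.3$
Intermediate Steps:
$\left(\left(- \frac{10}{3} + \frac{19}{11}\right) - 41\right)^{2} = \left(- \frac{53}{33} - 41\right)^{2} = \left(- \frac{1406}{33}\right)^{2} = \frac{1976836}{1089}$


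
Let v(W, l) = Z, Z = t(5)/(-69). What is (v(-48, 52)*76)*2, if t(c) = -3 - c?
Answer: 1216/69 ≈ 17.623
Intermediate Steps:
Z = 8/69 (Z = (-3 - 1*5)/(-69) = (-3 - 5)*(-1/69) = -8*(-1/69) = 8/69 ≈ 0.11594)
v(W, l) = 8/69
(v(-48, 52)*76)*2 = ((8/69)*76)*2 = (608/69)*2 = 1216/69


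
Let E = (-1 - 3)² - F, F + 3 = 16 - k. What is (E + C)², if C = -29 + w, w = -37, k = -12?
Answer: 5625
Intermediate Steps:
F = 25 (F = -3 + (16 - 1*(-12)) = -3 + (16 + 12) = -3 + 28 = 25)
C = -66 (C = -29 - 37 = -66)
E = -9 (E = (-1 - 3)² - 1*25 = (-4)² - 25 = 16 - 25 = -9)
(E + C)² = (-9 - 66)² = (-75)² = 5625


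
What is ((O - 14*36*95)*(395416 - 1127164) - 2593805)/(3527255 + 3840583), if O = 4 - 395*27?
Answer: 42834665863/7367838 ≈ 5813.7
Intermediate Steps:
O = -10661 (O = 4 - 10665 = -10661)
((O - 14*36*95)*(395416 - 1127164) - 2593805)/(3527255 + 3840583) = ((-10661 - 14*36*95)*(395416 - 1127164) - 2593805)/(3527255 + 3840583) = ((-10661 - 504*95)*(-731748) - 2593805)/7367838 = ((-10661 - 47880)*(-731748) - 2593805)*(1/7367838) = (-58541*(-731748) - 2593805)*(1/7367838) = (42837259668 - 2593805)*(1/7367838) = 42834665863*(1/7367838) = 42834665863/7367838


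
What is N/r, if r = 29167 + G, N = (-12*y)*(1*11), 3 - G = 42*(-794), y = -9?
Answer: 594/31259 ≈ 0.019003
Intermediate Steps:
G = 33351 (G = 3 - 42*(-794) = 3 - 1*(-33348) = 3 + 33348 = 33351)
N = 1188 (N = (-12*(-9))*(1*11) = 108*11 = 1188)
r = 62518 (r = 29167 + 33351 = 62518)
N/r = 1188/62518 = 1188*(1/62518) = 594/31259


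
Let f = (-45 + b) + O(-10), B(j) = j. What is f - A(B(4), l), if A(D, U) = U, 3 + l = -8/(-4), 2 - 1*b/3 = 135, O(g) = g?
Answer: -453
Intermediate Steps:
b = -399 (b = 6 - 3*135 = 6 - 405 = -399)
l = -1 (l = -3 - 8/(-4) = -3 - 8*(-¼) = -3 + 2 = -1)
f = -454 (f = (-45 - 399) - 10 = -444 - 10 = -454)
f - A(B(4), l) = -454 - 1*(-1) = -454 + 1 = -453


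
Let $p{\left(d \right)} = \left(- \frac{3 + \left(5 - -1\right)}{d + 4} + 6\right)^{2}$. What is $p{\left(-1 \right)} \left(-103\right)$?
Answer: $-927$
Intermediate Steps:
$p{\left(d \right)} = \left(6 - \frac{9}{4 + d}\right)^{2}$ ($p{\left(d \right)} = \left(- \frac{3 + \left(5 + 1\right)}{4 + d} + 6\right)^{2} = \left(- \frac{3 + 6}{4 + d} + 6\right)^{2} = \left(- \frac{9}{4 + d} + 6\right)^{2} = \left(6 - \frac{9}{4 + d}\right)^{2}$)
$p{\left(-1 \right)} \left(-103\right) = \frac{9 \left(5 + 2 \left(-1\right)\right)^{2}}{\left(4 - 1\right)^{2}} \left(-103\right) = \frac{9 \left(5 - 2\right)^{2}}{9} \left(-103\right) = 9 \cdot \frac{1}{9} \cdot 3^{2} \left(-103\right) = 9 \cdot \frac{1}{9} \cdot 9 \left(-103\right) = 9 \left(-103\right) = -927$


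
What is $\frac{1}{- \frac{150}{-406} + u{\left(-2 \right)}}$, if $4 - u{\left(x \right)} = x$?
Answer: $\frac{203}{1293} \approx 0.157$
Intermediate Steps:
$u{\left(x \right)} = 4 - x$
$\frac{1}{- \frac{150}{-406} + u{\left(-2 \right)}} = \frac{1}{- \frac{150}{-406} + \left(4 - -2\right)} = \frac{1}{\left(-150\right) \left(- \frac{1}{406}\right) + \left(4 + 2\right)} = \frac{1}{\frac{75}{203} + 6} = \frac{1}{\frac{1293}{203}} = \frac{203}{1293}$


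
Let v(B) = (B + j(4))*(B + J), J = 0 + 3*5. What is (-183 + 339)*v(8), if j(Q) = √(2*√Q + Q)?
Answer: 28704 + 7176*√2 ≈ 38852.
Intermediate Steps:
j(Q) = √(Q + 2*√Q)
J = 15 (J = 0 + 15 = 15)
v(B) = (15 + B)*(B + 2*√2) (v(B) = (B + √(4 + 2*√4))*(B + 15) = (B + √(4 + 2*2))*(15 + B) = (B + √(4 + 4))*(15 + B) = (B + √8)*(15 + B) = (B + 2*√2)*(15 + B) = (15 + B)*(B + 2*√2))
(-183 + 339)*v(8) = (-183 + 339)*(8² + 15*8 + 30*√2 + 2*8*√2) = 156*(64 + 120 + 30*√2 + 16*√2) = 156*(184 + 46*√2) = 28704 + 7176*√2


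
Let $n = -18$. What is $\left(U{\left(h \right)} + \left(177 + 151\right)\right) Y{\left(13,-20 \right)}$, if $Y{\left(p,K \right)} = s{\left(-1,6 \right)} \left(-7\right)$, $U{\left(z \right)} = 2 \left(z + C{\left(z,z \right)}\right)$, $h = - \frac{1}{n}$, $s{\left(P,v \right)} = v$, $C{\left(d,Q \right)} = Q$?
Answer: $- \frac{41356}{3} \approx -13785.0$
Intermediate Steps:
$h = \frac{1}{18}$ ($h = - \frac{1}{-18} = \left(-1\right) \left(- \frac{1}{18}\right) = \frac{1}{18} \approx 0.055556$)
$U{\left(z \right)} = 4 z$ ($U{\left(z \right)} = 2 \left(z + z\right) = 2 \cdot 2 z = 4 z$)
$Y{\left(p,K \right)} = -42$ ($Y{\left(p,K \right)} = 6 \left(-7\right) = -42$)
$\left(U{\left(h \right)} + \left(177 + 151\right)\right) Y{\left(13,-20 \right)} = \left(4 \cdot \frac{1}{18} + \left(177 + 151\right)\right) \left(-42\right) = \left(\frac{2}{9} + 328\right) \left(-42\right) = \frac{2954}{9} \left(-42\right) = - \frac{41356}{3}$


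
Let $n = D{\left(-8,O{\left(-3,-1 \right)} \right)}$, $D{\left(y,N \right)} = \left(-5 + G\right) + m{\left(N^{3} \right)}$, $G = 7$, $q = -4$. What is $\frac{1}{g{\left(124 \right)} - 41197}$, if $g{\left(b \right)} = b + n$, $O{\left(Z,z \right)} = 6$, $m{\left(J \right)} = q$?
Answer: $- \frac{1}{41075} \approx -2.4346 \cdot 10^{-5}$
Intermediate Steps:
$m{\left(J \right)} = -4$
$D{\left(y,N \right)} = -2$ ($D{\left(y,N \right)} = \left(-5 + 7\right) - 4 = 2 - 4 = -2$)
$n = -2$
$g{\left(b \right)} = -2 + b$ ($g{\left(b \right)} = b - 2 = -2 + b$)
$\frac{1}{g{\left(124 \right)} - 41197} = \frac{1}{\left(-2 + 124\right) - 41197} = \frac{1}{122 - 41197} = \frac{1}{-41075} = - \frac{1}{41075}$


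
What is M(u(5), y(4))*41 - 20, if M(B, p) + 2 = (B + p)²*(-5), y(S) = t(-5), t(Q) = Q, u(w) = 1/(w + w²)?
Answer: -928601/180 ≈ -5158.9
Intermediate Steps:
y(S) = -5
M(B, p) = -2 - 5*(B + p)² (M(B, p) = -2 + (B + p)²*(-5) = -2 - 5*(B + p)²)
M(u(5), y(4))*41 - 20 = (-2 - 5*(1/(5*(1 + 5)) - 5)²)*41 - 20 = (-2 - 5*((⅕)/6 - 5)²)*41 - 20 = (-2 - 5*((⅕)*(⅙) - 5)²)*41 - 20 = (-2 - 5*(1/30 - 5)²)*41 - 20 = (-2 - 5*(-149/30)²)*41 - 20 = (-2 - 5*22201/900)*41 - 20 = (-2 - 22201/180)*41 - 20 = -22561/180*41 - 20 = -925001/180 - 20 = -928601/180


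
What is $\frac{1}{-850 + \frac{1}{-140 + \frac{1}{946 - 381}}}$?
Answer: $- \frac{79099}{67234715} \approx -0.0011765$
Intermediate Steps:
$\frac{1}{-850 + \frac{1}{-140 + \frac{1}{946 - 381}}} = \frac{1}{-850 + \frac{1}{-140 + \frac{1}{565}}} = \frac{1}{-850 + \frac{1}{- \frac{79099}{565}}} = \frac{1}{-850 - \frac{565}{79099}} = \frac{1}{- \frac{67234715}{79099}} = - \frac{79099}{67234715}$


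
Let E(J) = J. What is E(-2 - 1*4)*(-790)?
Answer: 4740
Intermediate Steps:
E(-2 - 1*4)*(-790) = (-2 - 1*4)*(-790) = (-2 - 4)*(-790) = -6*(-790) = 4740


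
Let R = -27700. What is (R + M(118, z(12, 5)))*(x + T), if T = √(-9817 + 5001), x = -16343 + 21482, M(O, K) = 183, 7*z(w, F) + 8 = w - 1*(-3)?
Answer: -141409863 - 110068*I*√301 ≈ -1.4141e+8 - 1.9096e+6*I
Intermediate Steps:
z(w, F) = -5/7 + w/7 (z(w, F) = -8/7 + (w - 1*(-3))/7 = -8/7 + (w + 3)/7 = -8/7 + (3 + w)/7 = -8/7 + (3/7 + w/7) = -5/7 + w/7)
x = 5139
T = 4*I*√301 (T = √(-4816) = 4*I*√301 ≈ 69.397*I)
(R + M(118, z(12, 5)))*(x + T) = (-27700 + 183)*(5139 + 4*I*√301) = -27517*(5139 + 4*I*√301) = -141409863 - 110068*I*√301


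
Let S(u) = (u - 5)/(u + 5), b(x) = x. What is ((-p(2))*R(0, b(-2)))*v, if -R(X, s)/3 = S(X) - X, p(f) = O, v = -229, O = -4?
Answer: -2748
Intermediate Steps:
S(u) = (-5 + u)/(5 + u)
p(f) = -4
R(X, s) = 3*X - 3*(-5 + X)/(5 + X) (R(X, s) = -3*((-5 + X)/(5 + X) - X) = -3*(-X + (-5 + X)/(5 + X)) = 3*X - 3*(-5 + X)/(5 + X))
((-p(2))*R(0, b(-2)))*v = ((-1*(-4))*(3*(5 + 0**2 + 4*0)/(5 + 0)))*(-229) = (4*(3*(5 + 0 + 0)/5))*(-229) = (4*(3*(1/5)*5))*(-229) = (4*3)*(-229) = 12*(-229) = -2748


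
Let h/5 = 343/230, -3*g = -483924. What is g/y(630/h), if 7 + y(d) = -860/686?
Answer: -55328644/2831 ≈ -19544.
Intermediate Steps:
g = 161308 (g = -⅓*(-483924) = 161308)
h = 343/46 (h = 5*(343/230) = 343/46 ≈ 7.4565)
y(d) = -2831/343 (y(d) = -7 - 860/686 = -7 - 860*1/686 = -7 - 430/343 = -2831/343)
g/y(630/h) = 161308/(-2831/343) = 161308*(-343/2831) = -55328644/2831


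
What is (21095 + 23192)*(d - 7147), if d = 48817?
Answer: 1845439290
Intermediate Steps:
(21095 + 23192)*(d - 7147) = (21095 + 23192)*(48817 - 7147) = 44287*41670 = 1845439290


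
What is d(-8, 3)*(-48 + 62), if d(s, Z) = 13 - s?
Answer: 294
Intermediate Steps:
d(-8, 3)*(-48 + 62) = (13 - 1*(-8))*(-48 + 62) = (13 + 8)*14 = 21*14 = 294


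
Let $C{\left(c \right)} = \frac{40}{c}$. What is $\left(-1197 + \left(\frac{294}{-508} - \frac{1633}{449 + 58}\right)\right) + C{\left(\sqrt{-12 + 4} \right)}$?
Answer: $- \frac{154636577}{128778} - 10 i \sqrt{2} \approx -1200.8 - 14.142 i$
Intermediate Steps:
$\left(-1197 + \left(\frac{294}{-508} - \frac{1633}{449 + 58}\right)\right) + C{\left(\sqrt{-12 + 4} \right)} = \left(-1197 + \left(\frac{294}{-508} - \frac{1633}{449 + 58}\right)\right) + \frac{40}{\sqrt{-12 + 4}} = \left(-1197 + \left(294 \left(- \frac{1}{508}\right) - \frac{1633}{507}\right)\right) + \frac{40}{\sqrt{-8}} = \left(-1197 - \frac{489311}{128778}\right) + \frac{40}{2 i \sqrt{2}} = \left(-1197 - \frac{489311}{128778}\right) + 40 \left(- \frac{i \sqrt{2}}{4}\right) = \left(-1197 - \frac{489311}{128778}\right) - 10 i \sqrt{2} = - \frac{154636577}{128778} - 10 i \sqrt{2}$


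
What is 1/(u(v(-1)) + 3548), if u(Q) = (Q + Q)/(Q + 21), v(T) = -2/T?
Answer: 23/81608 ≈ 0.00028183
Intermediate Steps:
u(Q) = 2*Q/(21 + Q) (u(Q) = (2*Q)/(21 + Q) = 2*Q/(21 + Q))
1/(u(v(-1)) + 3548) = 1/(2*(-2/(-1))/(21 - 2/(-1)) + 3548) = 1/(2*(-2*(-1))/(21 - 2*(-1)) + 3548) = 1/(2*2/(21 + 2) + 3548) = 1/(2*2/23 + 3548) = 1/(2*2*(1/23) + 3548) = 1/(4/23 + 3548) = 1/(81608/23) = 23/81608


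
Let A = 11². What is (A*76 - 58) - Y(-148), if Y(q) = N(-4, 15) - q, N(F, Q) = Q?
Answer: 8975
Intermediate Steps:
A = 121
Y(q) = 15 - q
(A*76 - 58) - Y(-148) = (121*76 - 58) - (15 - 1*(-148)) = (9196 - 58) - (15 + 148) = 9138 - 1*163 = 9138 - 163 = 8975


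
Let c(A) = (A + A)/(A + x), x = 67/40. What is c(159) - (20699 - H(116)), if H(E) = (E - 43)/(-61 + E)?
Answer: -7315617244/353485 ≈ -20696.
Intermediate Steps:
x = 67/40 (x = 67*(1/40) = 67/40 ≈ 1.6750)
c(A) = 2*A/(67/40 + A) (c(A) = (A + A)/(A + 67/40) = (2*A)/(67/40 + A) = 2*A/(67/40 + A))
H(E) = (-43 + E)/(-61 + E)
c(159) - (20699 - H(116)) = 80*159/(67 + 40*159) - (20699 - (-43 + 116)/(-61 + 116)) = 80*159/(67 + 6360) - (20699 - 73/55) = 80*159/6427 - (20699 - 73/55) = 80*159*(1/6427) - (20699 - 1*73/55) = 12720/6427 - (20699 - 73/55) = 12720/6427 - 1*1138372/55 = 12720/6427 - 1138372/55 = -7315617244/353485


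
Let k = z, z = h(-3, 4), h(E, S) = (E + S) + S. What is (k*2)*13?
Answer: 130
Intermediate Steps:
h(E, S) = E + 2*S
z = 5 (z = -3 + 2*4 = -3 + 8 = 5)
k = 5
(k*2)*13 = (5*2)*13 = 10*13 = 130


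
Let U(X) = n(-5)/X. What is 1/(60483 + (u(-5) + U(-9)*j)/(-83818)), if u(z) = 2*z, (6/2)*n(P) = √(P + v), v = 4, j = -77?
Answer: 2560059568978128/154840083215934878833 + 15841602*I/1703240915375283667163 ≈ 1.6534e-5 + 9.3009e-15*I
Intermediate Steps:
n(P) = √(4 + P)/3 (n(P) = √(P + 4)/3 = √(4 + P)/3)
U(X) = I/(3*X) (U(X) = (√(4 - 5)/3)/X = (√(-1)/3)/X = (I/3)/X = I/(3*X))
1/(60483 + (u(-5) + U(-9)*j)/(-83818)) = 1/(60483 + (2*(-5) + ((⅓)*I/(-9))*(-77))/(-83818)) = 1/(60483 + (-10 + ((⅓)*I*(-⅑))*(-77))*(-1/83818)) = 1/(60483 + (-10 - I/27*(-77))*(-1/83818)) = 1/(60483 + (-10 + 77*I/27)*(-1/83818)) = 1/(60483 + (5/41909 - 11*I/323298)) = 1/(2534782052/41909 - 11*I/323298) = 5121558243396*(2534782052/41909 + 11*I/323298)/18735650069128120338793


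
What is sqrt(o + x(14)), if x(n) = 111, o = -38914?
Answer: I*sqrt(38803) ≈ 196.98*I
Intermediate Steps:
sqrt(o + x(14)) = sqrt(-38914 + 111) = sqrt(-38803) = I*sqrt(38803)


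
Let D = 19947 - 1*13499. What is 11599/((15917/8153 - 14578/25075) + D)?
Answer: 2371258673525/1318486655141 ≈ 1.7985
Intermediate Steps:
D = 6448 (D = 19947 - 13499 = 6448)
11599/((15917/8153 - 14578/25075) + D) = 11599/((15917/8153 - 14578/25075) + 6448) = 11599/(280264341/204436475 + 6448) = 11599/(1318486655141/204436475) = 11599*(204436475/1318486655141) = 2371258673525/1318486655141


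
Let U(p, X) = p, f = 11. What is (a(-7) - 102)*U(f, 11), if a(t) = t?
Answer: -1199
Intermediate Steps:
(a(-7) - 102)*U(f, 11) = (-7 - 102)*11 = -109*11 = -1199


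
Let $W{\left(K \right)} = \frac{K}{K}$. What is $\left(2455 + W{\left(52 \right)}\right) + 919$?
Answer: $3375$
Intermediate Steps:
$W{\left(K \right)} = 1$
$\left(2455 + W{\left(52 \right)}\right) + 919 = \left(2455 + 1\right) + 919 = 2456 + 919 = 3375$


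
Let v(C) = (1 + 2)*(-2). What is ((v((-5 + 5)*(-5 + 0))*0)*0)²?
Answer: 0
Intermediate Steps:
v(C) = -6 (v(C) = 3*(-2) = -6)
((v((-5 + 5)*(-5 + 0))*0)*0)² = (-6*0*0)² = (0*0)² = 0² = 0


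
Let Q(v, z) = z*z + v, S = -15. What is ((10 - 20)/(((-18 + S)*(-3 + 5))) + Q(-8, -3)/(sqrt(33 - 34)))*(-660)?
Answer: -100 + 660*I ≈ -100.0 + 660.0*I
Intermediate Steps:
Q(v, z) = v + z**2 (Q(v, z) = z**2 + v = v + z**2)
((10 - 20)/(((-18 + S)*(-3 + 5))) + Q(-8, -3)/(sqrt(33 - 34)))*(-660) = ((10 - 20)/(((-18 - 15)*(-3 + 5))) + (-8 + (-3)**2)/(sqrt(33 - 34)))*(-660) = (-10/((-33*2)) + (-8 + 9)/(sqrt(-1)))*(-660) = (-10/(-66) + 1/I)*(-660) = (-10*(-1/66) + 1*(-I))*(-660) = (5/33 - I)*(-660) = -100 + 660*I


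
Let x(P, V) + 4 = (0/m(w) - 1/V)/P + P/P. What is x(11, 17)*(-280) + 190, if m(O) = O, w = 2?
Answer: 192890/187 ≈ 1031.5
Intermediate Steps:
x(P, V) = -3 - 1/(P*V) (x(P, V) = -4 + ((0/2 - 1/V)/P + P/P) = -4 + ((0*(1/2) - 1/V)/P + 1) = -4 + ((0 - 1/V)/P + 1) = -4 + ((-1/V)/P + 1) = -4 + (-1/(P*V) + 1) = -4 + (1 - 1/(P*V)) = -3 - 1/(P*V))
x(11, 17)*(-280) + 190 = (-3 - 1/(11*17))*(-280) + 190 = (-3 - 1*1/11*1/17)*(-280) + 190 = (-3 - 1/187)*(-280) + 190 = -562/187*(-280) + 190 = 157360/187 + 190 = 192890/187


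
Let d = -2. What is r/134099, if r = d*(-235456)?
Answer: 470912/134099 ≈ 3.5117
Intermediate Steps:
r = 470912 (r = -2*(-235456) = 470912)
r/134099 = 470912/134099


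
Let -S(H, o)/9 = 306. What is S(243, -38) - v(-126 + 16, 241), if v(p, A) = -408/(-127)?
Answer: -350166/127 ≈ -2757.2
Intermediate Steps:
S(H, o) = -2754 (S(H, o) = -9*306 = -2754)
v(p, A) = 408/127 (v(p, A) = -408*(-1/127) = 408/127)
S(243, -38) - v(-126 + 16, 241) = -2754 - 1*408/127 = -2754 - 408/127 = -350166/127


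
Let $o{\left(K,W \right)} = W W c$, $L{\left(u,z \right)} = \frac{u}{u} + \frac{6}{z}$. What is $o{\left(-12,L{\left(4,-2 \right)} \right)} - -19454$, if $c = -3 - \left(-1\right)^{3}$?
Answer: $19446$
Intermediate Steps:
$c = -2$ ($c = -3 - -1 = -3 + 1 = -2$)
$L{\left(u,z \right)} = 1 + \frac{6}{z}$
$o{\left(K,W \right)} = - 2 W^{2}$ ($o{\left(K,W \right)} = W W \left(-2\right) = W^{2} \left(-2\right) = - 2 W^{2}$)
$o{\left(-12,L{\left(4,-2 \right)} \right)} - -19454 = - 2 \left(\frac{6 - 2}{-2}\right)^{2} - -19454 = - 2 \left(\left(- \frac{1}{2}\right) 4\right)^{2} + 19454 = - 2 \left(-2\right)^{2} + 19454 = \left(-2\right) 4 + 19454 = -8 + 19454 = 19446$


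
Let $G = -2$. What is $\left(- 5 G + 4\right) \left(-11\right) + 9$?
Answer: $-145$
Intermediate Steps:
$\left(- 5 G + 4\right) \left(-11\right) + 9 = \left(\left(-5\right) \left(-2\right) + 4\right) \left(-11\right) + 9 = \left(10 + 4\right) \left(-11\right) + 9 = 14 \left(-11\right) + 9 = -154 + 9 = -145$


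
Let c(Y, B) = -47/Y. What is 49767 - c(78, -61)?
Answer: 3881873/78 ≈ 49768.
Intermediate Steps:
49767 - c(78, -61) = 49767 - (-47)/78 = 49767 - 1*(-47/78) = 49767 + 47/78 = 3881873/78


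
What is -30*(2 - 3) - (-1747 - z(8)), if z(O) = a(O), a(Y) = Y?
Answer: 1785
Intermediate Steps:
z(O) = O
-30*(2 - 3) - (-1747 - z(8)) = -30*(2 - 3) - (-1747 - 1*8) = -30*(-1) - (-1747 - 8) = 30 - 1*(-1755) = 30 + 1755 = 1785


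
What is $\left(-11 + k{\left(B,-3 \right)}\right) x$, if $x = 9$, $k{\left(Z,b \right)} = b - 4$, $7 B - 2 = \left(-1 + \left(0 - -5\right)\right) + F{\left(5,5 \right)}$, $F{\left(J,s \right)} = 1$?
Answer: $-162$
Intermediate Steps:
$B = 1$ ($B = \frac{2}{7} + \frac{\left(-1 + \left(0 - -5\right)\right) + 1}{7} = \frac{2}{7} + \frac{\left(-1 + \left(0 + 5\right)\right) + 1}{7} = \frac{2}{7} + \frac{\left(-1 + 5\right) + 1}{7} = \frac{2}{7} + \frac{4 + 1}{7} = \frac{2}{7} + \frac{1}{7} \cdot 5 = \frac{2}{7} + \frac{5}{7} = 1$)
$k{\left(Z,b \right)} = -4 + b$
$\left(-11 + k{\left(B,-3 \right)}\right) x = \left(-11 - 7\right) 9 = \left(-18\right) 9 = -162$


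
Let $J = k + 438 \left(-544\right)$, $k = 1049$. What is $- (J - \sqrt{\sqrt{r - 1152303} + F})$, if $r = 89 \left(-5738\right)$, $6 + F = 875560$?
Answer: $237223 + \sqrt{875554 + i \sqrt{1662985}} \approx 2.3816 \cdot 10^{5} + 0.68909 i$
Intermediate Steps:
$F = 875554$ ($F = -6 + 875560 = 875554$)
$r = -510682$
$J = -237223$ ($J = 1049 + 438 \left(-544\right) = 1049 - 238272 = -237223$)
$- (J - \sqrt{\sqrt{r - 1152303} + F}) = - (-237223 - \sqrt{\sqrt{-510682 - 1152303} + 875554}) = - (-237223 - \sqrt{\sqrt{-1662985} + 875554}) = - (-237223 - \sqrt{i \sqrt{1662985} + 875554}) = - (-237223 - \sqrt{875554 + i \sqrt{1662985}}) = 237223 + \sqrt{875554 + i \sqrt{1662985}}$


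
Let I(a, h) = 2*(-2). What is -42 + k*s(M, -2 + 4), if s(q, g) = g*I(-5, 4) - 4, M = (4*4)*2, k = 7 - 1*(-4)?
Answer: -174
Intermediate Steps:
k = 11 (k = 7 + 4 = 11)
M = 32 (M = 16*2 = 32)
I(a, h) = -4
s(q, g) = -4 - 4*g (s(q, g) = g*(-4) - 4 = -4*g - 4 = -4 - 4*g)
-42 + k*s(M, -2 + 4) = -42 + 11*(-4 - 4*(-2 + 4)) = -42 + 11*(-4 - 4*2) = -42 + 11*(-4 - 8) = -42 + 11*(-12) = -42 - 132 = -174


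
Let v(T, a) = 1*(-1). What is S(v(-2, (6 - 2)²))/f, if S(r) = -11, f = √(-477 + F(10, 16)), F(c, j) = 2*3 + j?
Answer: 11*I*√455/455 ≈ 0.51569*I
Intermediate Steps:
F(c, j) = 6 + j
f = I*√455 (f = √(-477 + (6 + 16)) = √(-477 + 22) = √(-455) = I*√455 ≈ 21.331*I)
v(T, a) = -1
S(v(-2, (6 - 2)²))/f = -11*(-I*√455/455) = -(-11)*I*√455/455 = 11*I*√455/455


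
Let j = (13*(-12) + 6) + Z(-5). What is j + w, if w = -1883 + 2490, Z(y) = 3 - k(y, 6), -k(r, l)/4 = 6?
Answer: 484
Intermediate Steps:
k(r, l) = -24 (k(r, l) = -4*6 = -24)
Z(y) = 27 (Z(y) = 3 - 1*(-24) = 3 + 24 = 27)
w = 607
j = -123 (j = (13*(-12) + 6) + 27 = (-156 + 6) + 27 = -150 + 27 = -123)
j + w = -123 + 607 = 484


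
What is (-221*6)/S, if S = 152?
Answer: -663/76 ≈ -8.7237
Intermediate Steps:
(-221*6)/S = -221*6/152 = -1326*1/152 = -663/76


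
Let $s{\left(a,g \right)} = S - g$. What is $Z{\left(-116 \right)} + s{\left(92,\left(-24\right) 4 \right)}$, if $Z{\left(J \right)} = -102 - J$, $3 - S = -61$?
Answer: $174$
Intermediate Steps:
$S = 64$ ($S = 3 - -61 = 3 + 61 = 64$)
$s{\left(a,g \right)} = 64 - g$
$Z{\left(-116 \right)} + s{\left(92,\left(-24\right) 4 \right)} = \left(-102 - -116\right) - \left(-64 - 96\right) = \left(-102 + 116\right) + \left(64 - -96\right) = 14 + \left(64 + 96\right) = 14 + 160 = 174$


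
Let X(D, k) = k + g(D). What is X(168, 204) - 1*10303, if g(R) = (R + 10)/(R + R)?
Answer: -1696543/168 ≈ -10098.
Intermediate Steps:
g(R) = (10 + R)/(2*R) (g(R) = (10 + R)/((2*R)) = (10 + R)*(1/(2*R)) = (10 + R)/(2*R))
X(D, k) = k + (10 + D)/(2*D)
X(168, 204) - 1*10303 = (1/2 + 204 + 5/168) - 1*10303 = (1/2 + 204 + 5*(1/168)) - 10303 = (1/2 + 204 + 5/168) - 10303 = 34361/168 - 10303 = -1696543/168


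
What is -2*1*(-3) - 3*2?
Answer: 0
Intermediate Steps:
-2*1*(-3) - 3*2 = -2*(-3) - 6 = 6 - 6 = 0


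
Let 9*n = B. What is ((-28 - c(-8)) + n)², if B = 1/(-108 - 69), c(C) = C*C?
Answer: 21478954249/2537649 ≈ 8464.1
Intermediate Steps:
c(C) = C²
B = -1/177 (B = 1/(-177) = -1/177 ≈ -0.0056497)
n = -1/1593 (n = (⅑)*(-1/177) = -1/1593 ≈ -0.00062775)
((-28 - c(-8)) + n)² = ((-28 - 1*(-8)²) - 1/1593)² = ((-28 - 1*64) - 1/1593)² = ((-28 - 64) - 1/1593)² = (-92 - 1/1593)² = (-146557/1593)² = 21478954249/2537649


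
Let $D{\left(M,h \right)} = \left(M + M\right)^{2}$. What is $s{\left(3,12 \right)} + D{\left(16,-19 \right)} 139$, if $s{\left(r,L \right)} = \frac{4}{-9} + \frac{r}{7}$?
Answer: $\frac{8967167}{63} \approx 1.4234 \cdot 10^{5}$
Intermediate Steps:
$s{\left(r,L \right)} = - \frac{4}{9} + \frac{r}{7}$ ($s{\left(r,L \right)} = 4 \left(- \frac{1}{9}\right) + r \frac{1}{7} = - \frac{4}{9} + \frac{r}{7}$)
$D{\left(M,h \right)} = 4 M^{2}$ ($D{\left(M,h \right)} = \left(2 M\right)^{2} = 4 M^{2}$)
$s{\left(3,12 \right)} + D{\left(16,-19 \right)} 139 = \left(- \frac{4}{9} + \frac{1}{7} \cdot 3\right) + 4 \cdot 16^{2} \cdot 139 = \left(- \frac{4}{9} + \frac{3}{7}\right) + 4 \cdot 256 \cdot 139 = - \frac{1}{63} + 1024 \cdot 139 = - \frac{1}{63} + 142336 = \frac{8967167}{63}$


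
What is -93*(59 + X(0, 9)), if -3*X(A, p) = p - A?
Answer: -5208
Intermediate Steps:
X(A, p) = -p/3 + A/3 (X(A, p) = -(p - A)/3 = -p/3 + A/3)
-93*(59 + X(0, 9)) = -93*(59 + (-⅓*9 + (⅓)*0)) = -93*(59 + (-3 + 0)) = -93*(59 - 3) = -93*56 = -5208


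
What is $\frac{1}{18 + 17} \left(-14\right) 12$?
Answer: $- \frac{24}{5} \approx -4.8$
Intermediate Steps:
$\frac{1}{18 + 17} \left(-14\right) 12 = \frac{1}{35} \left(-14\right) 12 = \left(- \frac{2}{5}\right) 12 = - \frac{24}{5}$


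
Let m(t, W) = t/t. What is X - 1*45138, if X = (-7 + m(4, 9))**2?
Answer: -45102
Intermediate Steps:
m(t, W) = 1
X = 36 (X = (-7 + 1)**2 = (-6)**2 = 36)
X - 1*45138 = 36 - 1*45138 = 36 - 45138 = -45102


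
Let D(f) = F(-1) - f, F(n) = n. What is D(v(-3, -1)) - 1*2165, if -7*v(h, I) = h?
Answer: -15165/7 ≈ -2166.4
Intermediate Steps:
v(h, I) = -h/7
D(f) = -1 - f
D(v(-3, -1)) - 1*2165 = (-1 - (-1)*(-3)/7) - 1*2165 = (-1 - 1*3/7) - 2165 = (-1 - 3/7) - 2165 = -10/7 - 2165 = -15165/7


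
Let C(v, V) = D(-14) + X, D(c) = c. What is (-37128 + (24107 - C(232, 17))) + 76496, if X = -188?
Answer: 63677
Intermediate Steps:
C(v, V) = -202 (C(v, V) = -14 - 188 = -202)
(-37128 + (24107 - C(232, 17))) + 76496 = (-37128 + (24107 - 1*(-202))) + 76496 = (-37128 + (24107 + 202)) + 76496 = (-37128 + 24309) + 76496 = -12819 + 76496 = 63677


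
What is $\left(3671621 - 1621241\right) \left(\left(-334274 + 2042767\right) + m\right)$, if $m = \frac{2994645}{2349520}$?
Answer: $\frac{411525769158404595}{117476} \approx 3.5031 \cdot 10^{12}$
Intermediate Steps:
$m = \frac{598929}{469904}$ ($m = 2994645 \cdot \frac{1}{2349520} = \frac{598929}{469904} \approx 1.2746$)
$\left(3671621 - 1621241\right) \left(\left(-334274 + 2042767\right) + m\right) = \left(3671621 - 1621241\right) \left(\left(-334274 + 2042767\right) + \frac{598929}{469904}\right) = 2050380 \left(1708493 + \frac{598929}{469904}\right) = 2050380 \cdot \frac{802828293601}{469904} = \frac{411525769158404595}{117476}$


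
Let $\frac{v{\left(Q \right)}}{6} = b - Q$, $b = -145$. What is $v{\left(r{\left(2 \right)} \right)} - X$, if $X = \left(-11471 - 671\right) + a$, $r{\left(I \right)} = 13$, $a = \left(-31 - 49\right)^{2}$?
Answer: $4794$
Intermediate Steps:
$a = 6400$ ($a = \left(-80\right)^{2} = 6400$)
$v{\left(Q \right)} = -870 - 6 Q$ ($v{\left(Q \right)} = 6 \left(-145 - Q\right) = -870 - 6 Q$)
$X = -5742$ ($X = \left(-11471 - 671\right) + 6400 = -12142 + 6400 = -5742$)
$v{\left(r{\left(2 \right)} \right)} - X = \left(-870 - 78\right) - -5742 = \left(-870 - 78\right) + 5742 = -948 + 5742 = 4794$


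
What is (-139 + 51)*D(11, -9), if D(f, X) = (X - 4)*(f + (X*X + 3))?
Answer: 108680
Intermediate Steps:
D(f, X) = (-4 + X)*(3 + f + X²) (D(f, X) = (-4 + X)*(f + (X² + 3)) = (-4 + X)*(f + (3 + X²)) = (-4 + X)*(3 + f + X²))
(-139 + 51)*D(11, -9) = (-139 + 51)*(-12 + (-9)³ - 4*11 - 4*(-9)² + 3*(-9) - 9*11) = -88*(-12 - 729 - 44 - 4*81 - 27 - 99) = -88*(-12 - 729 - 44 - 324 - 27 - 99) = -88*(-1235) = 108680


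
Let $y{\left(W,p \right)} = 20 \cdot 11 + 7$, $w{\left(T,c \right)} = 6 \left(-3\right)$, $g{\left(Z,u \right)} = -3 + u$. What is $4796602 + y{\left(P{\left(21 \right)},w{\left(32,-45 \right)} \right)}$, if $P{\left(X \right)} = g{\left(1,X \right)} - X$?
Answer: $4796829$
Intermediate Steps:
$w{\left(T,c \right)} = -18$
$P{\left(X \right)} = -3$ ($P{\left(X \right)} = \left(-3 + X\right) - X = -3$)
$y{\left(W,p \right)} = 227$ ($y{\left(W,p \right)} = 220 + 7 = 227$)
$4796602 + y{\left(P{\left(21 \right)},w{\left(32,-45 \right)} \right)} = 4796602 + 227 = 4796829$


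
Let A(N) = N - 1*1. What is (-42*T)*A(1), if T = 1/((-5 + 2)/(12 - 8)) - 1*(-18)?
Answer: 0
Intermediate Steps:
A(N) = -1 + N (A(N) = N - 1 = -1 + N)
T = 50/3 (T = 1/(-3/4) + 18 = -4/3 + 18 = 50/3 ≈ 16.667)
(-42*T)*A(1) = (-42*50/3)*(-1 + 1) = -700*0 = 0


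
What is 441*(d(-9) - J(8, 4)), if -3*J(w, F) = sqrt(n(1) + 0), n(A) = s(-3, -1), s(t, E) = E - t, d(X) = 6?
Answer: 2646 + 147*sqrt(2) ≈ 2853.9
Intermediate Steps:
n(A) = 2 (n(A) = -1 - 1*(-3) = -1 + 3 = 2)
J(w, F) = -sqrt(2)/3 (J(w, F) = -sqrt(2 + 0)/3 = -sqrt(2)/3)
441*(d(-9) - J(8, 4)) = 441*(6 - (-1)*sqrt(2)/3) = 441*(6 + sqrt(2)/3) = 2646 + 147*sqrt(2)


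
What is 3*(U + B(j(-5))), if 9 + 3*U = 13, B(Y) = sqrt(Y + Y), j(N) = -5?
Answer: 4 + 3*I*sqrt(10) ≈ 4.0 + 9.4868*I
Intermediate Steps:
B(Y) = sqrt(2)*sqrt(Y) (B(Y) = sqrt(2*Y) = sqrt(2)*sqrt(Y))
U = 4/3 (U = -3 + (1/3)*13 = -3 + 13/3 = 4/3 ≈ 1.3333)
3*(U + B(j(-5))) = 3*(4/3 + sqrt(2)*sqrt(-5)) = 3*(4/3 + sqrt(2)*(I*sqrt(5))) = 3*(4/3 + I*sqrt(10)) = 4 + 3*I*sqrt(10)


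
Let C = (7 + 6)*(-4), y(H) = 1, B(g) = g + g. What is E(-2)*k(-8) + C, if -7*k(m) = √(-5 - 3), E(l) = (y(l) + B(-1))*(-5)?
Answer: -52 - 10*I*√2/7 ≈ -52.0 - 2.0203*I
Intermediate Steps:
B(g) = 2*g
E(l) = 5 (E(l) = (1 + 2*(-1))*(-5) = (1 - 2)*(-5) = -1*(-5) = 5)
C = -52 (C = 13*(-4) = -52)
k(m) = -2*I*√2/7 (k(m) = -√(-5 - 3)/7 = -2*I*√2/7)
E(-2)*k(-8) + C = 5*(-2*I*√2/7) - 52 = -10*I*√2/7 - 52 = -52 - 10*I*√2/7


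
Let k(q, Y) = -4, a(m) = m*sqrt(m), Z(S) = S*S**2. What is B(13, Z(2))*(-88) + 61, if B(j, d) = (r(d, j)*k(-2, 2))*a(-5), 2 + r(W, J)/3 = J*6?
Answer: 61 - 401280*I*sqrt(5) ≈ 61.0 - 8.9729e+5*I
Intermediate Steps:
Z(S) = S**3
a(m) = m**(3/2)
r(W, J) = -6 + 18*J (r(W, J) = -6 + 3*(J*6) = -6 + 3*(6*J) = -6 + 18*J)
B(j, d) = -5*I*sqrt(5)*(24 - 72*j) (B(j, d) = ((-6 + 18*j)*(-4))*(-5)**(3/2) = (24 - 72*j)*(-5*I*sqrt(5)) = -5*I*sqrt(5)*(24 - 72*j))
B(13, Z(2))*(-88) + 61 = (I*sqrt(5)*(-120 + 360*13))*(-88) + 61 = (I*sqrt(5)*(-120 + 4680))*(-88) + 61 = (I*sqrt(5)*4560)*(-88) + 61 = (4560*I*sqrt(5))*(-88) + 61 = -401280*I*sqrt(5) + 61 = 61 - 401280*I*sqrt(5)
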